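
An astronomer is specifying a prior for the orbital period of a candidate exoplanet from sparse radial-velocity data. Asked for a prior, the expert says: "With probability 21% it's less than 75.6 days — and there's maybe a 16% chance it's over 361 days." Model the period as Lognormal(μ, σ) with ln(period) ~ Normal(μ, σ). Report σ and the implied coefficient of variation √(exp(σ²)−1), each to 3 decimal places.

σ ≈ 0.868, CV ≈ 1.061

If T ~ Lognormal(μ,σ) then ln T ~ Normal(μ,σ), so the p-quantile of ln T is μ + z_p·σ.
ln(75.6) = 4.325 and ln(361) = 5.889; z_{0.21} = -0.8064, z_{0.84} = 0.9945.
σ = (5.889 − 4.325)/(0.9945 − (-0.8064)) = 0.868.
μ = 4.325 − (-0.8064)·0.868 = 5.026.
CV = √(exp(σ²)−1) = √(exp(0.7537)−1) = 1.061.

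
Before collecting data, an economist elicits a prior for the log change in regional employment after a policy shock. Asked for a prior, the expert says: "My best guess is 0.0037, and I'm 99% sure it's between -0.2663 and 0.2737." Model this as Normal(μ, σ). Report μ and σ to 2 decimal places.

A symmetric 99% interval runs μ ± z·σ with z = 2.576.
Half-width = 0.27, so σ = 0.27/2.576 = 0.10.
μ is the stated best guess, 0.00.

μ = 0.00, σ = 0.10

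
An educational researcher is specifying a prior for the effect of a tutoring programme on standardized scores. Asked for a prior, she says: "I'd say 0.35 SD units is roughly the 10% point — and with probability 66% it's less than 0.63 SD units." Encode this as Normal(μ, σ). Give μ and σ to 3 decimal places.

μ = 0.562, σ = 0.165

The p-quantile of Normal(μ,σ) is μ + z_p·σ, with z_{0.1} = -1.282 and z_{0.66} = 0.4125.
Eliminate σ: μ = (z₂·x₁ − z₁·x₂)/(z₂ − z₁) = (0.4125·0.35 − (-1.282)·0.63)/1.694 = 0.562.
Then σ = (x₂ − x₁)/(z₂ − z₁) = (0.63 − 0.35)/1.694 = 0.165.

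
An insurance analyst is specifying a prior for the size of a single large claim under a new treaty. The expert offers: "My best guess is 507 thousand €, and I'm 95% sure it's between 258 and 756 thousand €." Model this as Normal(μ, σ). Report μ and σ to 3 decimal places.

A symmetric 95% interval runs μ ± z·σ with z = 1.96.
Half-width = 249, so σ = 249/1.96 = 127.043.
μ is the stated best guess, 507.000.

μ = 507.000, σ = 127.043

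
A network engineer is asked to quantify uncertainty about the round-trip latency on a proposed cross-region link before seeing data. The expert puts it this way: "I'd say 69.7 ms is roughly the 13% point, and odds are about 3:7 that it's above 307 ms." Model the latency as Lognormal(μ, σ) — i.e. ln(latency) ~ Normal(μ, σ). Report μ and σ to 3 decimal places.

μ ≈ 5.256, σ ≈ 0.898

If T ~ Lognormal(μ,σ) then ln T ~ Normal(μ,σ), so the p-quantile of ln T is μ + z_p·σ.
ln(69.7) = 4.244 and ln(307) = 5.727; z_{0.13} = -1.126, z_{0.7} = 0.5244.
σ = (5.727 − 4.244)/(0.5244 − (-1.126)) = 0.898.
μ = 4.244 − (-1.126)·0.898 = 5.256.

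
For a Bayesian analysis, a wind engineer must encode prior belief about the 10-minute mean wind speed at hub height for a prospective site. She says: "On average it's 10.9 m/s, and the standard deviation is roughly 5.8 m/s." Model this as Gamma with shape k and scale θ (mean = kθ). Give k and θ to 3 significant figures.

For Gamma(k, scale θ): mean = kθ, variance = kθ², so CV = 1/√k.
CV = SD/mean = 5.8/10.9 = 0.5321, hence k = 1/CV² = 3.53.
Then θ = mean/k = 10.9/3.53 = 3.09.

k ≈ 3.53, θ ≈ 3.09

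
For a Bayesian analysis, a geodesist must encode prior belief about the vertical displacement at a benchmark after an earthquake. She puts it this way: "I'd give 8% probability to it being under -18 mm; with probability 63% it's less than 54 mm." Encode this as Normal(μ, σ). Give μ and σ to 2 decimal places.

The p-quantile of Normal(μ,σ) is μ + z_p·σ, with z_{0.08} = -1.405 and z_{0.63} = 0.3319.
Eliminate σ: μ = (z₂·x₁ − z₁·x₂)/(z₂ − z₁) = (0.3319·-18 − (-1.405)·54)/1.737 = 40.24.
Then σ = (x₂ − x₁)/(z₂ − z₁) = (54 − -18)/1.737 = 41.45.

μ = 40.24, σ = 41.45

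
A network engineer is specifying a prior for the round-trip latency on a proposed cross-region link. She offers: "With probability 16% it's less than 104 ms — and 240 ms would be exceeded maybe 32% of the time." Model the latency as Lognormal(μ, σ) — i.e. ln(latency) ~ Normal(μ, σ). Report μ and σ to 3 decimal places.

μ ≈ 5.213, σ ≈ 0.572

If T ~ Lognormal(μ,σ) then ln T ~ Normal(μ,σ), so the p-quantile of ln T is μ + z_p·σ.
ln(104) = 4.644 and ln(240) = 5.481; z_{0.16} = -0.9945, z_{0.68} = 0.4677.
σ = (5.481 − 4.644)/(0.4677 − (-0.9945)) = 0.572.
μ = 4.644 − (-0.9945)·0.572 = 5.213.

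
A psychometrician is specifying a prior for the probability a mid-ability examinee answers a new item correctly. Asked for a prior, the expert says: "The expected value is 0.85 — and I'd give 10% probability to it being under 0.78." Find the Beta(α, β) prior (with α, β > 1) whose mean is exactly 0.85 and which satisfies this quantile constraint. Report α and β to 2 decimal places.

With mean 0.85 fixed, write α = 0.85s, β = 0.15s where s = α+β.
Need P(θ < 0.78) = 0.1 under Beta(0.85s, 0.15s). Normal approximation: (q−m)/√(m(1−m)/s) ≈ z_{0.1} = -1.28, so s ≈ 0.85·0.15·(-1.28)²/(0.78−0.85)² = 42.7.
At s = 42.7: P(θ<0.78) ≈ 0.106. Adjusting to match 0.1 gives s ≈ 45.67.
So α = 0.85·45.67 ≈ 38.82, β = 0.15·45.67 ≈ 6.85.

α ≈ 38.82, β ≈ 6.85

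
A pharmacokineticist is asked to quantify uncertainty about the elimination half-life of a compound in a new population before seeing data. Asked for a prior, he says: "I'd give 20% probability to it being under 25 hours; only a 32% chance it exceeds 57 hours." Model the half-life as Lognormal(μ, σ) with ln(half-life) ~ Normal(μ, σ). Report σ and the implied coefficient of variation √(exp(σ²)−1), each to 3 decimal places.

σ ≈ 0.629, CV ≈ 0.697

If T ~ Lognormal(μ,σ) then ln T ~ Normal(μ,σ), so the p-quantile of ln T is μ + z_p·σ.
ln(25) = 3.219 and ln(57) = 4.043; z_{0.2} = -0.8416, z_{0.68} = 0.4677.
σ = (4.043 − 3.219)/(0.4677 − (-0.8416)) = 0.629.
μ = 3.219 − (-0.8416)·0.629 = 3.749.
CV = √(exp(σ²)−1) = √(exp(0.3962)−1) = 0.697.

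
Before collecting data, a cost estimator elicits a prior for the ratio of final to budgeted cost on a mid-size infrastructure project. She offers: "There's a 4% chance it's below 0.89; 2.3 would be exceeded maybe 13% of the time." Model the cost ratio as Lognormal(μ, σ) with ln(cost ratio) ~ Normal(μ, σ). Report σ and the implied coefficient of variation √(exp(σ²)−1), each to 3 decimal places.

If T ~ Lognormal(μ,σ) then ln T ~ Normal(μ,σ), so the p-quantile of ln T is μ + z_p·σ.
ln(0.89) = -0.1165 and ln(2.3) = 0.8329; z_{0.04} = -1.751, z_{0.87} = 1.126.
σ = (0.8329 − -0.1165)/(1.126 − (-1.751)) = 0.330.
μ = -0.1165 − (-1.751)·0.330 = 0.461.
CV = √(exp(σ²)−1) = √(exp(0.1089)−1) = 0.339.

σ ≈ 0.330, CV ≈ 0.339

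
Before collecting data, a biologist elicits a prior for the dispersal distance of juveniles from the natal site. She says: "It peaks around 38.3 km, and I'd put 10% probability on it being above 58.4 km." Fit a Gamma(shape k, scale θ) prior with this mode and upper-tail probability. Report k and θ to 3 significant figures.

Gamma(k,θ) with k>1 has mode (k−1)θ, so θ = 38.3/(k−1).
Need P(X < 58.4) = 0.9 with θ tied to k this way. Start at k = 2, θ = 38.3: P(X<58.4) ≈ 0.450.
Too low — raise k to concentrate. Iterating converges to k ≈ 11.5.
Then θ = 38.3/(11.5−1) ≈ 3.65.

k ≈ 11.5, θ ≈ 3.65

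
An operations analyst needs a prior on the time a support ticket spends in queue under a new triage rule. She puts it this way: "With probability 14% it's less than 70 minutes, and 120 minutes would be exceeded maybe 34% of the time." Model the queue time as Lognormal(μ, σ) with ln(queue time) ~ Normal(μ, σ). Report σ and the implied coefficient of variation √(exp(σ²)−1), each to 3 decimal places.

σ ≈ 0.361, CV ≈ 0.373

If T ~ Lognormal(μ,σ) then ln T ~ Normal(μ,σ), so the p-quantile of ln T is μ + z_p·σ.
ln(70) = 4.248 and ln(120) = 4.787; z_{0.14} = -1.08, z_{0.66} = 0.4125.
σ = (4.787 − 4.248)/(0.4125 − (-1.08)) = 0.361.
μ = 4.248 − (-1.08)·0.361 = 4.639.
CV = √(exp(σ²)−1) = √(exp(0.1304)−1) = 0.373.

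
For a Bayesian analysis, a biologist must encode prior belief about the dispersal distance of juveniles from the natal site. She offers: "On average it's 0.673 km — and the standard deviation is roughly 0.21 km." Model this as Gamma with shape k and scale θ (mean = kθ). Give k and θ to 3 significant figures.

For Gamma(k, scale θ): mean = kθ, variance = kθ², so CV = 1/√k.
CV = SD/mean = 0.21/0.673 = 0.312, hence k = 1/CV² = 10.3.
Then θ = mean/k = 0.673/10.3 = 0.0655.

k ≈ 10.3, θ ≈ 0.0655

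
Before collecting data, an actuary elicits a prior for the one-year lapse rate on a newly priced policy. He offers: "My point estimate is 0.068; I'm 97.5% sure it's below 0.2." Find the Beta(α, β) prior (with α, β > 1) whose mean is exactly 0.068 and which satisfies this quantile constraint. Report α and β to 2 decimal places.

α ≈ 1.52, β ≈ 20.90

With mean 0.068 fixed, write α = 0.068s, β = 0.932s where s = α+β.
Need P(θ < 0.2) = 0.975 under Beta(0.068s, 0.932s). Normal approximation: (q−m)/√(m(1−m)/s) ≈ z_{0.975} = 1.96, so s ≈ 0.068·0.932·(1.96)²/(0.2−0.068)² = 14.0.
At s = 14.0: P(θ<0.2) ≈ 0.950. Adjusting to match 0.975 gives s ≈ 22.42.
So α = 0.068·22.42 ≈ 1.52, β = 0.932·22.42 ≈ 20.90.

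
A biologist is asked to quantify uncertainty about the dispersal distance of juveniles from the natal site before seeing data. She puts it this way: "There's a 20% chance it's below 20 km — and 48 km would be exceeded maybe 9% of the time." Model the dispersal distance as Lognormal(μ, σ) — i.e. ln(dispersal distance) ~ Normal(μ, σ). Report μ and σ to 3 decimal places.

μ ≈ 3.333, σ ≈ 0.401

If T ~ Lognormal(μ,σ) then ln T ~ Normal(μ,σ), so the p-quantile of ln T is μ + z_p·σ.
ln(20) = 2.996 and ln(48) = 3.871; z_{0.2} = -0.8416, z_{0.91} = 1.341.
σ = (3.871 − 2.996)/(1.341 − (-0.8416)) = 0.401.
μ = 2.996 − (-0.8416)·0.401 = 3.333.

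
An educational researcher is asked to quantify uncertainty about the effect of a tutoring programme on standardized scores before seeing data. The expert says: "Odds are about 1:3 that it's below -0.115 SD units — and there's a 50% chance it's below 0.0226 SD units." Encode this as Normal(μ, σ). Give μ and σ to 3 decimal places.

The p-quantile of Normal(μ,σ) is μ + z_p·σ, with z_{0.25} = -0.6745 and z_{0.5} = 0.
Eliminate σ: μ = (z₂·x₁ − z₁·x₂)/(z₂ − z₁) = (0·-0.115 − (-0.6745)·0.0226)/0.6745 = 0.023.
Then σ = (x₂ − x₁)/(z₂ − z₁) = (0.0226 − -0.115)/0.6745 = 0.204.

μ = 0.023, σ = 0.204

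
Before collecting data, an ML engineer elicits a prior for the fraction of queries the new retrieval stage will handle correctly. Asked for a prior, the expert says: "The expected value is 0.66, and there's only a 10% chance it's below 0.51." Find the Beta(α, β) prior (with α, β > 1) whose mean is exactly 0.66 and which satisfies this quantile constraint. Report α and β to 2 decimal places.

α ≈ 11.15, β ≈ 5.74

With mean 0.66 fixed, write α = 0.66s, β = 0.34s where s = α+β.
Need P(θ < 0.51) = 0.1 under Beta(0.66s, 0.34s). Normal approximation: (q−m)/√(m(1−m)/s) ≈ z_{0.1} = -1.28, so s ≈ 0.66·0.34·(-1.28)²/(0.51−0.66)² = 16.4.
At s = 16.4: P(θ<0.51) ≈ 0.103. Adjusting to match 0.1 gives s ≈ 16.90.
So α = 0.66·16.90 ≈ 11.15, β = 0.34·16.90 ≈ 5.74.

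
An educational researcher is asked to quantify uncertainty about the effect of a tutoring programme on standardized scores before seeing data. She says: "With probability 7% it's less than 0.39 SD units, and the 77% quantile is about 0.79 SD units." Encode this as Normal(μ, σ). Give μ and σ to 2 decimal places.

μ = 0.66, σ = 0.18

The p-quantile of Normal(μ,σ) is μ + z_p·σ, with z_{0.07} = -1.476 and z_{0.77} = 0.7388.
Eliminate σ: μ = (z₂·x₁ − z₁·x₂)/(z₂ − z₁) = (0.7388·0.39 − (-1.476)·0.79)/2.215 = 0.66.
Then σ = (x₂ − x₁)/(z₂ − z₁) = (0.79 − 0.39)/2.215 = 0.18.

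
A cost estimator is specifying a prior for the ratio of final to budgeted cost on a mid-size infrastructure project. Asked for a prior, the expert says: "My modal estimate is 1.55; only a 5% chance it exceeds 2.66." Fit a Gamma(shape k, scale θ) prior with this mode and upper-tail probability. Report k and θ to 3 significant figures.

Gamma(k,θ) with k>1 has mode (k−1)θ, so θ = 1.55/(k−1).
Need P(X < 2.66) = 0.95 with θ tied to k this way. Start at k = 2, θ = 1.55: P(X<2.66) ≈ 0.512.
Too low — raise k to concentrate. Iterating converges to k ≈ 10.6.
Then θ = 1.55/(10.6−1) ≈ 0.162.

k ≈ 10.6, θ ≈ 0.162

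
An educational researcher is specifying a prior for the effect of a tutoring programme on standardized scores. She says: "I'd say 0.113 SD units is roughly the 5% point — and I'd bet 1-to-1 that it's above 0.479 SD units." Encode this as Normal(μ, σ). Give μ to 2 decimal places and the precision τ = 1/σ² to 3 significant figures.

The p-quantile of Normal(μ,σ) is μ + z_p·σ, with z_{0.05} = -1.645 and z_{0.5} = 0.
Eliminate σ: μ = (z₂·x₁ − z₁·x₂)/(z₂ − z₁) = (0·0.113 − (-1.645)·0.479)/1.645 = 0.48.
Then σ = (x₂ − x₁)/(z₂ − z₁) = (0.479 − 0.113)/1.645 = 0.22.
Precision τ = 1/σ² = 1/0.2225² = 20.2.

μ = 0.48, τ = 20.2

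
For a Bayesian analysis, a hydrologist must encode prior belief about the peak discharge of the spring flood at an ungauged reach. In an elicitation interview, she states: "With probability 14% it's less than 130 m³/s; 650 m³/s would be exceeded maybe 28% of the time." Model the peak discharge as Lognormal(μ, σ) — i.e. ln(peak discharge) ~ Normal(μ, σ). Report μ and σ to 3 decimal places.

If T ~ Lognormal(μ,σ) then ln T ~ Normal(μ,σ), so the p-quantile of ln T is μ + z_p·σ.
ln(130) = 4.868 and ln(650) = 6.477; z_{0.14} = -1.08, z_{0.72} = 0.5828.
σ = (6.477 − 4.868)/(0.5828 − (-1.08)) = 0.968.
μ = 4.868 − (-1.08)·0.968 = 5.913.

μ ≈ 5.913, σ ≈ 0.968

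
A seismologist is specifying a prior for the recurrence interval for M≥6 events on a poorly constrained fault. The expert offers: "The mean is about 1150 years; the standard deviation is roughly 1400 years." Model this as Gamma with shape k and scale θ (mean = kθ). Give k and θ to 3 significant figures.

k ≈ 0.675, θ ≈ 1700

For Gamma(k, scale θ): mean = kθ, variance = kθ², so CV = 1/√k.
CV = SD/mean = 1400/1150 = 1.217, hence k = 1/CV² = 0.675.
Then θ = mean/k = 1150/0.675 = 1700.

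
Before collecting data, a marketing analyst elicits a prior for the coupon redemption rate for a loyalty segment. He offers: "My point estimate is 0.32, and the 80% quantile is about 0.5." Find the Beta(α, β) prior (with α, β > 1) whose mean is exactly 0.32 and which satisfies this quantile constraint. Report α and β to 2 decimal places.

α ≈ 1.40, β ≈ 2.96

With mean 0.32 fixed, write α = 0.32s, β = 0.68s where s = α+β.
Need P(θ < 0.5) = 0.8 under Beta(0.32s, 0.68s). Normal approximation: (q−m)/√(m(1−m)/s) ≈ z_{0.8} = 0.842, so s ≈ 0.32·0.68·(0.842)²/(0.5−0.32)² = 4.8.
At s = 4.8: P(θ<0.5) ≈ 0.808. Adjusting to match 0.8 gives s ≈ 4.36.
So α = 0.32·4.36 ≈ 1.40, β = 0.68·4.36 ≈ 2.96.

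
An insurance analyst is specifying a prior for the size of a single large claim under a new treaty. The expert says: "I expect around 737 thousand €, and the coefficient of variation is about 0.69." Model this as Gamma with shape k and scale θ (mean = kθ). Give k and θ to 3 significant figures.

k ≈ 2.1, θ ≈ 351

For Gamma(k, scale θ): mean = kθ, variance = kθ², so CV = 1/√k.
CV = 0.69, hence k = 1/CV² = 2.1.
Then θ = mean/k = 737/2.1 = 351.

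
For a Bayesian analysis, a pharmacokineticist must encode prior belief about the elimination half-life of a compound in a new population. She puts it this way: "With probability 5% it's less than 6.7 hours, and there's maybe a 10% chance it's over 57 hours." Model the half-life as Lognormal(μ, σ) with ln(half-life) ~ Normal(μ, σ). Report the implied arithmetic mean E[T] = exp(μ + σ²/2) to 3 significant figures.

E[T] ≈ 29.2 hours

If T ~ Lognormal(μ,σ) then ln T ~ Normal(μ,σ), so the p-quantile of ln T is μ + z_p·σ.
ln(6.7) = 1.902 and ln(57) = 4.043; z_{0.05} = -1.645, z_{0.9} = 1.282.
σ = (4.043 − 1.902)/(1.282 − (-1.645)) = 0.732.
μ = 1.902 − (-1.645)·0.732 = 3.105.
E[T] = exp(μ + σ²/2) = exp(3.105 + 0.2676) = 29.2 hours.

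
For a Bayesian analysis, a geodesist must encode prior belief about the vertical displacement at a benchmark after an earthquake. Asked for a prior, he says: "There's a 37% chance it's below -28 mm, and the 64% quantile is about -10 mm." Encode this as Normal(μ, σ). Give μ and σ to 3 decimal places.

For Normal(μ,σ), the p-quantile is μ + z_p·σ. Here z_{0.37} = -0.3319, z_{0.64} = 0.3585.
So -28 = μ − 0.3319σ and -10 = μ + 0.3585σ.
Subtracting: σ = (-10 − -28)/(0.3585 − (-0.3319)) = 26.075.
Then μ = -28 − (-0.3319)·26.075 = -19.347.

μ = -19.347, σ = 26.075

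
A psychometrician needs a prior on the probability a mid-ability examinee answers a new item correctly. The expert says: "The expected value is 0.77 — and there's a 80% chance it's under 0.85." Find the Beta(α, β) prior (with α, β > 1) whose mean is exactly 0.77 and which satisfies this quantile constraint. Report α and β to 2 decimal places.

With mean 0.77 fixed, write α = 0.77s, β = 0.23s where s = α+β.
Need P(θ < 0.85) = 0.8 under Beta(0.77s, 0.23s). Normal approximation: (q−m)/√(m(1−m)/s) ≈ z_{0.8} = 0.842, so s ≈ 0.77·0.23·(0.842)²/(0.85−0.77)² = 19.6.
At s = 19.6: P(θ<0.85) ≈ 0.794. Adjusting to match 0.8 gives s ≈ 20.35.
So α = 0.77·20.35 ≈ 15.67, β = 0.23·20.35 ≈ 4.68.

α ≈ 15.67, β ≈ 4.68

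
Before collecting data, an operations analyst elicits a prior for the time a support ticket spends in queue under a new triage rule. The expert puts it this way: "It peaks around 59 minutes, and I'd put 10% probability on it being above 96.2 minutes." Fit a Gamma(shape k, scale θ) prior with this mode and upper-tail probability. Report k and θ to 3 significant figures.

k ≈ 8.88, θ ≈ 7.49

Gamma(k,θ) with k>1 has mode (k−1)θ, so θ = 59/(k−1).
Need P(X < 96.2) = 0.9 with θ tied to k this way. Start at k = 2, θ = 59: P(X<96.2) ≈ 0.485.
Too low — raise k to concentrate. Iterating converges to k ≈ 8.88.
Then θ = 59/(8.88−1) ≈ 7.49.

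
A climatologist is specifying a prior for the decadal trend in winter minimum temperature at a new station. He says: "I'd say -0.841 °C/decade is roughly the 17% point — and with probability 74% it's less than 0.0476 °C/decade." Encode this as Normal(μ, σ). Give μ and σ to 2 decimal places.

μ = -0.31, σ = 0.56

The p-quantile of Normal(μ,σ) is μ + z_p·σ, with z_{0.17} = -0.9542 and z_{0.74} = 0.6433.
Eliminate σ: μ = (z₂·x₁ − z₁·x₂)/(z₂ − z₁) = (0.6433·-0.841 − (-0.9542)·0.0476)/1.598 = -0.31.
Then σ = (x₂ − x₁)/(z₂ − z₁) = (0.0476 − -0.841)/1.598 = 0.56.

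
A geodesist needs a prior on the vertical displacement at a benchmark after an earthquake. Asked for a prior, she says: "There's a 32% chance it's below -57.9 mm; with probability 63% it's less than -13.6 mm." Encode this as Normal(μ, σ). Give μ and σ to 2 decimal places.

μ = -31.99, σ = 55.41

The p-quantile of Normal(μ,σ) is μ + z_p·σ, with z_{0.32} = -0.4677 and z_{0.63} = 0.3319.
Eliminate σ: μ = (z₂·x₁ − z₁·x₂)/(z₂ − z₁) = (0.3319·-57.9 − (-0.4677)·-13.6)/0.7996 = -31.99.
Then σ = (x₂ − x₁)/(z₂ − z₁) = (-13.6 − -57.9)/0.7996 = 55.41.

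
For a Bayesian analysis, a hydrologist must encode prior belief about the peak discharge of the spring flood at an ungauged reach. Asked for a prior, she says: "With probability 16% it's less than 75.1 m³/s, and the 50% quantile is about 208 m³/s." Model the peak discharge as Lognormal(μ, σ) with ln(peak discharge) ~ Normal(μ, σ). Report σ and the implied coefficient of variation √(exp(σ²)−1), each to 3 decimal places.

σ ≈ 1.024, CV ≈ 1.362

If T ~ Lognormal(μ,σ) then ln T ~ Normal(μ,σ), so the p-quantile of ln T is μ + z_p·σ.
ln(75.1) = 4.319 and ln(208) = 5.338; z_{0.16} = -0.9945, z_{0.5} = 0.
σ = (5.338 − 4.319)/(0 − (-0.9945)) = 1.024.
μ = 4.319 − (-0.9945)·1.024 = 5.338.
CV = √(exp(σ²)−1) = √(exp(1.0494)−1) = 1.362.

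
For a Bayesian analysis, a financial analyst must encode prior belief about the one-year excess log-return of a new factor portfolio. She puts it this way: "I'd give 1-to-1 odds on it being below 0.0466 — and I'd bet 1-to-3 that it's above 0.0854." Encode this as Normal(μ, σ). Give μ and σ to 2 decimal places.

μ = 0.05, σ = 0.06

For Normal(μ,σ), the p-quantile is μ + z_p·σ. Here z_{0.5} = 0, z_{0.75} = 0.6745.
So 0.0466 = μ + 0σ and 0.0854 = μ + 0.6745σ.
Subtracting: σ = (0.0854 − 0.0466)/(0.6745 − (0)) = 0.06.
Then μ = 0.0466 − (0)·0.06 = 0.05.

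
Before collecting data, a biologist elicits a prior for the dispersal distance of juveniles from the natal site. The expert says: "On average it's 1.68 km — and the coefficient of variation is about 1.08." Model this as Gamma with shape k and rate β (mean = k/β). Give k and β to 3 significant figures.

For Gamma(k, rate β): mean = k/β, variance = k/β², so CV = 1/√k.
CV = 1.08, hence k = 1/CV² = 0.857.
Then β = k/mean = 0.857/1.68 = 0.51.

k ≈ 0.857, β ≈ 0.51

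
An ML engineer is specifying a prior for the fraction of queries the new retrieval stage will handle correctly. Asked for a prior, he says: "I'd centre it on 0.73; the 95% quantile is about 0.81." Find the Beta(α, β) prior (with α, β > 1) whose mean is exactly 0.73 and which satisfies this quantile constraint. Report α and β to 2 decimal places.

α ≈ 55.03, β ≈ 20.35

With mean 0.73 fixed, write α = 0.73s, β = 0.27s where s = α+β.
Need P(θ < 0.81) = 0.95 under Beta(0.73s, 0.27s). Normal approximation: (q−m)/√(m(1−m)/s) ≈ z_{0.95} = 1.64, so s ≈ 0.73·0.27·(1.64)²/(0.81−0.73)² = 83.3.
At s = 83.3: P(θ<0.81) ≈ 0.959. Adjusting to match 0.95 gives s ≈ 75.38.
So α = 0.73·75.38 ≈ 55.03, β = 0.27·75.38 ≈ 20.35.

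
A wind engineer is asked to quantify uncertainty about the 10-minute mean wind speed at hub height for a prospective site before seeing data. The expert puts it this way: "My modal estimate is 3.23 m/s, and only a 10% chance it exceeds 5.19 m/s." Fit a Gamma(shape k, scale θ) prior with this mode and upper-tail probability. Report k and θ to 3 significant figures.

Gamma(k,θ) with k>1 has mode (k−1)θ, so θ = 3.23/(k−1).
Need P(X < 5.19) = 0.9 with θ tied to k this way. Start at k = 2, θ = 3.23: P(X<5.19) ≈ 0.477.
Too low — raise k to concentrate. Iterating converges to k ≈ 9.36.
Then θ = 3.23/(9.36−1) ≈ 0.386.

k ≈ 9.36, θ ≈ 0.386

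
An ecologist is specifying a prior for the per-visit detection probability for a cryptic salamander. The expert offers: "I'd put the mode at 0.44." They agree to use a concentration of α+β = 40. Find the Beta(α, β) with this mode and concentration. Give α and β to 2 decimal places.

For α,β > 1 the Beta mode is (α−1)/(α+β−2). With α+β = 40, the mode is (α−1)/38.
Set (α−1)/38 = 0.44 → α = 1 + 0.44·38 = 17.72.
β = 40 − α = 22.28.

α = 17.72, β = 22.28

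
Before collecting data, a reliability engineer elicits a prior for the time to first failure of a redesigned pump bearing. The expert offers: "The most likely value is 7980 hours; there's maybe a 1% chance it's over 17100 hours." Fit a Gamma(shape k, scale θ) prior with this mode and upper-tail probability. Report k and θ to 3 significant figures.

k ≈ 9.34, θ ≈ 956

Gamma(k,θ) with k>1 has mode (k−1)θ, so θ = 7980/(k−1).
Need P(X < 17100) = 0.99 with θ tied to k this way. Start at k = 2, θ = 7980: P(X<17100) ≈ 0.631.
Too low — raise k to concentrate. Iterating converges to k ≈ 9.34.
Then θ = 7980/(9.34−1) ≈ 956.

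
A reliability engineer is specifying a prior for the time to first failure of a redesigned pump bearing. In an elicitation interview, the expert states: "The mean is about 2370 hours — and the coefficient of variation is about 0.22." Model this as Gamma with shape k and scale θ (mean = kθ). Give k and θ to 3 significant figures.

k ≈ 20.7, θ ≈ 115

For Gamma(k, scale θ): mean = kθ, variance = kθ², so CV = 1/√k.
CV = 0.22, hence k = 1/CV² = 20.7.
Then θ = mean/k = 2370/20.7 = 115.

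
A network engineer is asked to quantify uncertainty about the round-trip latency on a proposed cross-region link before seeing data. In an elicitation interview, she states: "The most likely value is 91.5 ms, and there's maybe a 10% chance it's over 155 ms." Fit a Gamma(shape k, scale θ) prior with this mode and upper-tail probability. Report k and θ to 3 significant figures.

Gamma(k,θ) with k>1 has mode (k−1)θ, so θ = 91.5/(k−1).
Need P(X < 155) = 0.9 with θ tied to k this way. Start at k = 2, θ = 91.5: P(X<155) ≈ 0.505.
Too low — raise k to concentrate. Iterating converges to k ≈ 7.81.
Then θ = 91.5/(7.81−1) ≈ 13.4.

k ≈ 7.81, θ ≈ 13.4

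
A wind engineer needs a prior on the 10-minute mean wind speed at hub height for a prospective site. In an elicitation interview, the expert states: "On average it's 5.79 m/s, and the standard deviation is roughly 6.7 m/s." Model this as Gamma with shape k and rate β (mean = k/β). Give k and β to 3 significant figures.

k ≈ 0.747, β ≈ 0.129

For Gamma(k, rate β): mean = k/β, variance = k/β², so CV = 1/√k.
CV = SD/mean = 6.7/5.79 = 1.157, hence k = 1/CV² = 0.747.
Then β = k/mean = 0.747/5.79 = 0.129.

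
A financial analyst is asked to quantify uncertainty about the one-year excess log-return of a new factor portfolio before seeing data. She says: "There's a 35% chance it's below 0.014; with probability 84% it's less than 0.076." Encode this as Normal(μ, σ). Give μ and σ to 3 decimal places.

The p-quantile of Normal(μ,σ) is μ + z_p·σ, with z_{0.35} = -0.3853 and z_{0.84} = 0.9945.
Eliminate σ: μ = (z₂·x₁ − z₁·x₂)/(z₂ − z₁) = (0.9945·0.014 − (-0.3853)·0.076)/1.38 = 0.031.
Then σ = (x₂ − x₁)/(z₂ − z₁) = (0.076 − 0.014)/1.38 = 0.045.

μ = 0.031, σ = 0.045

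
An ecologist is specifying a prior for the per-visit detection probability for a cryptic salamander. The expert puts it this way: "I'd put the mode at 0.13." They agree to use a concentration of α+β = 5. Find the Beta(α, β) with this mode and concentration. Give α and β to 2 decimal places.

α = 1.39, β = 3.61

For α,β > 1 the Beta mode is (α−1)/(α+β−2). With α+β = 5, the mode is (α−1)/3.
Set (α−1)/3 = 0.13 → α = 1 + 0.13·3 = 1.39.
β = 5 − α = 3.61.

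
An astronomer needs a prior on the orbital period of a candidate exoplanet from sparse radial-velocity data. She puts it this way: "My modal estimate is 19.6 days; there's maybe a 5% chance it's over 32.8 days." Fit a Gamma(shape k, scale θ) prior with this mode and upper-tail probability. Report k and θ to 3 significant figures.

k ≈ 11.5, θ ≈ 1.86

Gamma(k,θ) with k>1 has mode (k−1)θ, so θ = 19.6/(k−1).
Need P(X < 32.8) = 0.95 with θ tied to k this way. Start at k = 2, θ = 19.6: P(X<32.8) ≈ 0.498.
Too low — raise k to concentrate. Iterating converges to k ≈ 11.5.
Then θ = 19.6/(11.5−1) ≈ 1.86.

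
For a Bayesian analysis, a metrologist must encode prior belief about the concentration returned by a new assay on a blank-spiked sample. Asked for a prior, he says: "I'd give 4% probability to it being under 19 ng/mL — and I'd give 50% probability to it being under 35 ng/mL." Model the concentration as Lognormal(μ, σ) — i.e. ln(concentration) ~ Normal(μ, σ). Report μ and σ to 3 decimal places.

μ ≈ 3.555, σ ≈ 0.349

If T ~ Lognormal(μ,σ) then ln T ~ Normal(μ,σ), so the p-quantile of ln T is μ + z_p·σ.
ln(19) = 2.944 and ln(35) = 3.555; z_{0.04} = -1.751, z_{0.5} = 0.
σ = (3.555 − 2.944)/(0 − (-1.751)) = 0.349.
μ = 2.944 − (-1.751)·0.349 = 3.555.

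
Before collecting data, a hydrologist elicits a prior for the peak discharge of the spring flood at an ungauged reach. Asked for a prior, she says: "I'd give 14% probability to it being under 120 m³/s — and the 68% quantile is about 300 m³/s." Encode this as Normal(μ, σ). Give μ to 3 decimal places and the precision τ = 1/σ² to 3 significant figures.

μ = 245.617, τ = 7.4e-05

The p-quantile of Normal(μ,σ) is μ + z_p·σ, with z_{0.14} = -1.08 and z_{0.68} = 0.4677.
Eliminate σ: μ = (z₂·x₁ − z₁·x₂)/(z₂ − z₁) = (0.4677·120 − (-1.08)·300)/1.548 = 245.617.
Then σ = (x₂ − x₁)/(z₂ − z₁) = (300 − 120)/1.548 = 116.278.
Precision τ = 1/σ² = 1/116.3² = 7.4e-05.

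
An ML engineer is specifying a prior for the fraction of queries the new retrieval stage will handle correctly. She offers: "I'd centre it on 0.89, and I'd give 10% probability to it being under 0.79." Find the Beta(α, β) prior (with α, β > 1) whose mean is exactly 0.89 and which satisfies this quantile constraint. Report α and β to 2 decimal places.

α ≈ 15.59, β ≈ 1.93

With mean 0.89 fixed, write α = 0.89s, β = 0.11s where s = α+β.
Need P(θ < 0.79) = 0.1 under Beta(0.89s, 0.11s). Normal approximation: (q−m)/√(m(1−m)/s) ≈ z_{0.1} = -1.28, so s ≈ 0.89·0.11·(-1.28)²/(0.79−0.89)² = 16.1.
At s = 16.1: P(θ<0.79) ≈ 0.107. Adjusting to match 0.1 gives s ≈ 17.52.
So α = 0.89·17.52 ≈ 15.59, β = 0.11·17.52 ≈ 1.93.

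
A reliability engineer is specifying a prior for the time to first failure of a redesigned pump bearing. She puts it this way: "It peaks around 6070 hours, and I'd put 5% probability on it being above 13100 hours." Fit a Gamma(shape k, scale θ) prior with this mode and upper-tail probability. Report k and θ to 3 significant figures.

Gamma(k,θ) with k>1 has mode (k−1)θ, so θ = 6070/(k−1).
Need P(X < 13100) = 0.95 with θ tied to k this way. Start at k = 2, θ = 6070: P(X<13100) ≈ 0.635.
Too low — raise k to concentrate. Iterating converges to k ≈ 5.66.
Then θ = 6070/(5.66−1) ≈ 1300.

k ≈ 5.66, θ ≈ 1300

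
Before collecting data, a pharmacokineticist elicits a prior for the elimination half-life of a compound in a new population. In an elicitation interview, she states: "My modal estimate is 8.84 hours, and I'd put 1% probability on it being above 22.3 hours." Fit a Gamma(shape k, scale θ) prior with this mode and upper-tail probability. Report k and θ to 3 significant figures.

Gamma(k,θ) with k>1 has mode (k−1)θ, so θ = 8.84/(k−1).
Need P(X < 22.3) = 0.99 with θ tied to k this way. Start at k = 2, θ = 8.84: P(X<22.3) ≈ 0.717.
Too low — raise k to concentrate. Iterating converges to k ≈ 6.47.
Then θ = 8.84/(6.47−1) ≈ 1.62.

k ≈ 6.47, θ ≈ 1.62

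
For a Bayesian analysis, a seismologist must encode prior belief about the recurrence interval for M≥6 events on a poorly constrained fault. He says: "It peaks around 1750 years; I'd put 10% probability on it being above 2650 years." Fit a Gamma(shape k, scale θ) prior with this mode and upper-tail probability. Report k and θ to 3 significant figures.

k ≈ 11.8, θ ≈ 162

Gamma(k,θ) with k>1 has mode (k−1)θ, so θ = 1750/(k−1).
Need P(X < 2650) = 0.9 with θ tied to k this way. Start at k = 2, θ = 1750: P(X<2650) ≈ 0.447.
Too low — raise k to concentrate. Iterating converges to k ≈ 11.8.
Then θ = 1750/(11.8−1) ≈ 162.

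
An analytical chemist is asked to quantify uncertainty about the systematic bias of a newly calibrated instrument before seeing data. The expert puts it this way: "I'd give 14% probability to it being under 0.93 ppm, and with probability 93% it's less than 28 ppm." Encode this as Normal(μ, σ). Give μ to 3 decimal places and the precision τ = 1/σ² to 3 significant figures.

μ = 12.371, τ = 0.00892

For Normal(μ,σ), the p-quantile is μ + z_p·σ. Here z_{0.14} = -1.08, z_{0.93} = 1.476.
So 0.93 = μ − 1.08σ and 28 = μ + 1.476σ.
Subtracting: σ = (28 − 0.93)/(1.476 − (-1.08)) = 10.590.
Then μ = 0.93 − (-1.08)·10.590 = 12.371.
Precision τ = 1/σ² = 1/10.59² = 0.00892.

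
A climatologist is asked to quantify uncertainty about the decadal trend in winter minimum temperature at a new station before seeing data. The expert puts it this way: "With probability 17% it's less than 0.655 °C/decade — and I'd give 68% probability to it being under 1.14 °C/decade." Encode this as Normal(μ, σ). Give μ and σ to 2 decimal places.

The p-quantile of Normal(μ,σ) is μ + z_p·σ, with z_{0.17} = -0.9542 and z_{0.68} = 0.4677.
Eliminate σ: μ = (z₂·x₁ − z₁·x₂)/(z₂ − z₁) = (0.4677·0.655 − (-0.9542)·1.14)/1.422 = 0.98.
Then σ = (x₂ − x₁)/(z₂ − z₁) = (1.14 − 0.655)/1.422 = 0.34.

μ = 0.98, σ = 0.34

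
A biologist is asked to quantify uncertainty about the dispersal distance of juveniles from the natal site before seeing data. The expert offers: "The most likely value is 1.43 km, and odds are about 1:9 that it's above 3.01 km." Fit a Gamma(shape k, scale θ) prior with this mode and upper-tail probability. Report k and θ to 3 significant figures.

k ≈ 4.47, θ ≈ 0.412

Gamma(k,θ) with k>1 has mode (k−1)θ, so θ = 1.43/(k−1).
Need P(X < 3.01) = 0.9 with θ tied to k this way. Start at k = 2, θ = 1.43: P(X<3.01) ≈ 0.622.
Too low — raise k to concentrate. Iterating converges to k ≈ 4.47.
Then θ = 1.43/(4.47−1) ≈ 0.412.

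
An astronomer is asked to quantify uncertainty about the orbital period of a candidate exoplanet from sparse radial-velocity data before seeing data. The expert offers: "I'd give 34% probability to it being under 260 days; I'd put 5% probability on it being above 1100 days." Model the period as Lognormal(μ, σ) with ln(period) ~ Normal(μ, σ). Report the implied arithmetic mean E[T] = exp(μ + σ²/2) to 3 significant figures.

E[T] ≈ 444 days

If T ~ Lognormal(μ,σ) then ln T ~ Normal(μ,σ), so the p-quantile of ln T is μ + z_p·σ.
ln(260) = 5.561 and ln(1100) = 7.003; z_{0.34} = -0.4125, z_{0.95} = 1.645.
σ = (7.003 − 5.561)/(1.645 − (-0.4125)) = 0.701.
μ = 5.561 − (-0.4125)·0.701 = 5.850.
E[T] = exp(μ + σ²/2) = exp(5.850 + 0.2458) = 444 days.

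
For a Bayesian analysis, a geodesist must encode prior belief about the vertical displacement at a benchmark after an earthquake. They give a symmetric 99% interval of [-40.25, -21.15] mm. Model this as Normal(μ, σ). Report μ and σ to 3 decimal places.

μ = -30.700, σ = 3.708

A symmetric 99% interval runs μ ± z·σ with z = 2.576.
Half-width = 9.55, so σ = 9.55/2.576 = 3.708.
μ is the interval midpoint, -30.700.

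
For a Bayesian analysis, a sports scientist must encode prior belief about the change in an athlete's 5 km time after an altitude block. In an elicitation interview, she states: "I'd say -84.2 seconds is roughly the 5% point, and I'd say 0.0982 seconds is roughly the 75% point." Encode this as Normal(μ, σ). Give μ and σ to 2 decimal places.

The p-quantile of Normal(μ,σ) is μ + z_p·σ, with z_{0.05} = -1.645 and z_{0.75} = 0.6745.
Eliminate σ: μ = (z₂·x₁ − z₁·x₂)/(z₂ − z₁) = (0.6745·-84.2 − (-1.645)·0.0982)/2.319 = -24.42.
Then σ = (x₂ − x₁)/(z₂ − z₁) = (0.0982 − -84.2)/2.319 = 36.35.

μ = -24.42, σ = 36.35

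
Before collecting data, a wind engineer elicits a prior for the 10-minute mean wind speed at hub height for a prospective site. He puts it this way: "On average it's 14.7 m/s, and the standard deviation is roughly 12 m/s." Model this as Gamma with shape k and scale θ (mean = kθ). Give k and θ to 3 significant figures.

k ≈ 1.5, θ ≈ 9.8

For Gamma(k, scale θ): mean = kθ, variance = kθ², so CV = 1/√k.
CV = SD/mean = 12/14.7 = 0.8163, hence k = 1/CV² = 1.5.
Then θ = mean/k = 14.7/1.5 = 9.8.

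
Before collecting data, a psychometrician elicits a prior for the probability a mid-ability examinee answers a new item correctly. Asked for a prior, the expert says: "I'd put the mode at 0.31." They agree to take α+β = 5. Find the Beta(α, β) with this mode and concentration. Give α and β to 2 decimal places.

For α,β > 1 the Beta mode is (α−1)/(α+β−2). With α+β = 5, the mode is (α−1)/3.
Set (α−1)/3 = 0.31 → α = 1 + 0.31·3 = 1.93.
β = 5 − α = 3.07.

α = 1.93, β = 3.07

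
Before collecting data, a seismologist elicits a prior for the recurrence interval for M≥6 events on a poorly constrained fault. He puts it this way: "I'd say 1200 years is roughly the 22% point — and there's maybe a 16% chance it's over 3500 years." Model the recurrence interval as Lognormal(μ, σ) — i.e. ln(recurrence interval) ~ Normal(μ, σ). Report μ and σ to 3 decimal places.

If T ~ Lognormal(μ,σ) then ln T ~ Normal(μ,σ), so the p-quantile of ln T is μ + z_p·σ.
ln(1200) = 7.09 and ln(3500) = 8.161; z_{0.22} = -0.7722, z_{0.84} = 0.9945.
σ = (8.161 − 7.09)/(0.9945 − (-0.7722)) = 0.606.
μ = 7.09 − (-0.7722)·0.606 = 7.558.

μ ≈ 7.558, σ ≈ 0.606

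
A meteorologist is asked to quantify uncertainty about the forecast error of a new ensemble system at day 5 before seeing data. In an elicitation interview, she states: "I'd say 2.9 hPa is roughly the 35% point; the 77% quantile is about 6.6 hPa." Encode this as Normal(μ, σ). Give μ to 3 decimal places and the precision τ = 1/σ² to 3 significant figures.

For Normal(μ,σ), the p-quantile is μ + z_p·σ. Here z_{0.35} = -0.3853, z_{0.77} = 0.7388.
So 2.9 = μ − 0.3853σ and 6.6 = μ + 0.7388σ.
Subtracting: σ = (6.6 − 2.9)/(0.7388 − (-0.3853)) = 3.291.
Then μ = 2.9 − (-0.3853)·3.291 = 4.168.
Precision τ = 1/σ² = 1/3.291² = 0.0923.

μ = 4.168, τ = 0.0923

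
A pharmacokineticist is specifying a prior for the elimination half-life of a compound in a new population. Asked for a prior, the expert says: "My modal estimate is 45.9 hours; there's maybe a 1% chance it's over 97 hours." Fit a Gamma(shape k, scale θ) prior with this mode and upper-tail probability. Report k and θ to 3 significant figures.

Gamma(k,θ) with k>1 has mode (k−1)θ, so θ = 45.9/(k−1).
Need P(X < 97) = 0.99 with θ tied to k this way. Start at k = 2, θ = 45.9: P(X<97) ≈ 0.624.
Too low — raise k to concentrate. Iterating converges to k ≈ 9.68.
Then θ = 45.9/(9.68−1) ≈ 5.29.

k ≈ 9.68, θ ≈ 5.29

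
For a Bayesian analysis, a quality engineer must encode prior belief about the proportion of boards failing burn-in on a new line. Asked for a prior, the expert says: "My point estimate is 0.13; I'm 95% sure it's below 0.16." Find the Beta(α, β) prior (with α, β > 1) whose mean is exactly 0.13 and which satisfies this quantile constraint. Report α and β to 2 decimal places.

α ≈ 47.54, β ≈ 318.13

With mean 0.13 fixed, write α = 0.13s, β = 0.87s where s = α+β.
Need P(θ < 0.16) = 0.95 under Beta(0.13s, 0.87s). Normal approximation: (q−m)/√(m(1−m)/s) ≈ z_{0.95} = 1.64, so s ≈ 0.13·0.87·(1.64)²/(0.16−0.13)² = 340.0.
At s = 340.0: P(θ<0.16) ≈ 0.944. Adjusting to match 0.95 gives s ≈ 365.66.
So α = 0.13·365.66 ≈ 47.54, β = 0.87·365.66 ≈ 318.13.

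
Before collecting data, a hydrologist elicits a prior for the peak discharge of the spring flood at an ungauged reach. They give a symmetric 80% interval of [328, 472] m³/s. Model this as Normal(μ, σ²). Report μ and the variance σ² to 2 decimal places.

μ = 400.00, σ² = 3156.41

A symmetric 80% interval runs μ ± z·σ with z = 1.282.
Half-width = 72, so σ = 72/1.282 = 56.182 and σ² = 3156.41.
μ is the interval midpoint, 400.00.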